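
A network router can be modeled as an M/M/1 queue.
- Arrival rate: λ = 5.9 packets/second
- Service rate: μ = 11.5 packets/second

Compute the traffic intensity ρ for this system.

Server utilization: ρ = λ/μ
ρ = 5.9/11.5 = 0.5130
The server is busy 51.30% of the time.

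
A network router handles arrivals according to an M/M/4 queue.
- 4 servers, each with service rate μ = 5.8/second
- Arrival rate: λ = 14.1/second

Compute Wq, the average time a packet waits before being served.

Traffic intensity: ρ = λ/(cμ) = 14.1/(4×5.8) = 0.6078
Since ρ = 0.6078 < 1, system is stable.
Offered load a = λ/μ = cρ = 14.1/5.8 = 2.4310
P₀ = [ Σₙ₌₀^3 aⁿ/n! + a^4/(4!(1-ρ)) ]⁻¹
Σ = a^0/0! + a^1/1! + a^2/2! + a^3/3! = 1.0000 + 2.4310 + 2.9550 + 2.3945 = 8.7805
a^4/(4!(1-ρ)) = 34.9273/(24 × 0.39224) = 3.7102
P₀ = 1/(8.7805 + 3.7102) = 0.08006
Lq = P₀·a^4·ρ / (4!(1-ρ)²) = 0.0800592 × 34.9273 × 0.607759 / (24 × 0.153853) = 0.4602
Wq = Lq/λ = 0.4602/14.1 = 0.03264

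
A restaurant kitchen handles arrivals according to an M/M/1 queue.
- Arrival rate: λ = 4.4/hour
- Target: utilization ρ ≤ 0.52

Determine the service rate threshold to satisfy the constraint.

ρ = λ/μ, so μ = λ/ρ
μ ≥ 4.4/0.52 = 8.4615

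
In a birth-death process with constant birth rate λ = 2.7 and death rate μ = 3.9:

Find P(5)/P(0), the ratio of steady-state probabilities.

For constant rates: P(n)/P(0) = (λ/μ)^n
P(5)/P(0) = (2.7/3.9)^5 = 0.6923^5 = 0.1590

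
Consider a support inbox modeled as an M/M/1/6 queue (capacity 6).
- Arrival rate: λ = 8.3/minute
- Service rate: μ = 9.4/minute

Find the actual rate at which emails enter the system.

ρ = λ/μ = 8.3/9.4 = 0.88298
P₀ = (1-ρ)/(1-ρ^(K+1)) = (1-0.88298)/(1-0.88298^7) = 0.1170/0.5815 = 0.2012
P_K = P₀×ρ^K = 0.201225 × 0.88298^6 = 0.201225 × 0.473920 = 0.09536
λ_eff = λ(1-P_K) = 8.3 × (1 - 0.09536) = 8.3 × 0.90464 = 7.5085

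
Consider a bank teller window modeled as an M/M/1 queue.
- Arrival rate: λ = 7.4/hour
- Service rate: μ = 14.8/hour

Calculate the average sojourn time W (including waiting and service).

First, compute utilization: ρ = λ/μ = 7.4/14.8 = 0.5000
For M/M/1: W = 1/(μ-λ)
W = 1/(14.8-7.4) = 1/7.40
W = 0.1351 hours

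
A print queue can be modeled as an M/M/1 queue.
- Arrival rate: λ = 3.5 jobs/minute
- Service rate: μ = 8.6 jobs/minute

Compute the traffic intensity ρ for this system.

Server utilization: ρ = λ/μ
ρ = 3.5/8.6 = 0.4070
The server is busy 40.70% of the time.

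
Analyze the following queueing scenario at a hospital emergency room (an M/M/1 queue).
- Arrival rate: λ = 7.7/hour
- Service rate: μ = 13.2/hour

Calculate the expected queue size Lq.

ρ = λ/μ = 7.7/13.2 = 0.5833
For M/M/1: Lq = λ²/(μ(μ-λ))
Lq = 59.29/(13.2 × 5.50)
Lq = 0.8167 patients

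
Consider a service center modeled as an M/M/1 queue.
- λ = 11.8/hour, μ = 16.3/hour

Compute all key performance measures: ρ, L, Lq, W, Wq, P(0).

Step 1: ρ = λ/μ = 11.8/16.3 = 0.7239
Step 2: L = λ/(μ-λ) = 11.8/4.50 = 2.6222
Step 3: Lq = λ²/(μ(μ-λ)) = 139.24/(16.3×4.50) = 1.8983
Step 4: W = 1/(μ-λ) = 1/4.50 = 0.22222
Step 5: Wq = λ/(μ(μ-λ)) = 11.8/(16.3×4.50) = 0.1609
Step 6: P(0) = 1-ρ = 0.2761
Verify: L = λW = 11.8×0.22222 = 2.6222 ✔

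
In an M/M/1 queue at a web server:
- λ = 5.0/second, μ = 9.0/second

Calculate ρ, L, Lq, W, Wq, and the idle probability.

Step 1: ρ = λ/μ = 5.0/9.0 = 0.5556
Step 2: L = λ/(μ-λ) = 5.0/4.00 = 1.2500
Step 3: Lq = λ²/(μ(μ-λ)) = 25.00/(9.0×4.00) = 0.6944
Step 4: W = 1/(μ-λ) = 1/4.00 = 0.2500
Step 5: Wq = λ/(μ(μ-λ)) = 5.0/(9.0×4.00) = 0.1389
Step 6: P(0) = 1-ρ = 0.4444
Verify: L = λW = 5.0×0.2500 = 1.2500 ✔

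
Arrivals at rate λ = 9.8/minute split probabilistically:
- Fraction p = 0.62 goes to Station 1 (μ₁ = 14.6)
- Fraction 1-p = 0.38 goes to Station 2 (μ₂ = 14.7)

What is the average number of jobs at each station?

Effective rates: λ₁ = 9.8×0.62 = 6.076, λ₂ = 9.8×0.38 = 3.724
Station 1: ρ₁ = 6.076/14.6 = 0.41616, L₁ = ρ₁/(1-ρ₁) = 0.41616/(1-0.41616) = 0.7128
Station 2: ρ₂ = 3.724/14.7 = 0.25333, L₂ = ρ₂/(1-ρ₂) = 0.25333/(1-0.25333) = 0.3393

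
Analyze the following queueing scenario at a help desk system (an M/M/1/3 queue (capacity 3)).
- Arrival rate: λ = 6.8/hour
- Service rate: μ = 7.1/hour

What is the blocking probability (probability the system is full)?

ρ = λ/μ = 6.8/7.1 = 0.95775
P₀ = (1-ρ)/(1-ρ^(K+1)) = (1-0.95775)/(1-0.95775^4) = 0.04225/0.1586 = 0.2664
P_K = P₀×ρ^K = 0.266413 × 0.95775^3 = 0.266413 × 0.878530 = 0.2341
Blocking probability = 23.41%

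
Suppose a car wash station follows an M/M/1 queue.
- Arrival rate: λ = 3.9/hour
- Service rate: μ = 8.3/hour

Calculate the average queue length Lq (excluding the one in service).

ρ = λ/μ = 3.9/8.3 = 0.4699
For M/M/1: Lq = λ²/(μ(μ-λ))
Lq = 15.21/(8.3 × 4.40)
Lq = 0.4165 cars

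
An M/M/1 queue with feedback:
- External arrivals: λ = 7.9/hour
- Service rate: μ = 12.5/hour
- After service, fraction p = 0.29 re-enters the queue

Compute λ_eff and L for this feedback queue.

Effective arrival rate: λ_eff = λ/(1-p) = 7.9/(1-0.29) = 7.9/0.71 = 11.12676
ρ = λ_eff/μ = 11.12676/12.5 = 0.890141
L = ρ/(1-ρ) = 0.890141/(1-0.890141) = 8.1026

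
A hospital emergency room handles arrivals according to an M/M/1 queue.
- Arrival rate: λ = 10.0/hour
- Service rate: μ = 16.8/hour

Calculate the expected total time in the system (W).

First, compute utilization: ρ = λ/μ = 10.0/16.8 = 0.5952
For M/M/1: W = 1/(μ-λ)
W = 1/(16.8-10.0) = 1/6.80
W = 0.1471 hours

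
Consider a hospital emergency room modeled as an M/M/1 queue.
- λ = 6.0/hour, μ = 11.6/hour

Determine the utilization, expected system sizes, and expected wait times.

Step 1: ρ = λ/μ = 6.0/11.6 = 0.5172
Step 2: L = λ/(μ-λ) = 6.0/5.60 = 1.0714
Step 3: Lq = λ²/(μ(μ-λ)) = 36.00/(11.6×5.60) = 0.5542
Step 4: W = 1/(μ-λ) = 1/5.60 = 0.17857
Step 5: Wq = λ/(μ(μ-λ)) = 6.0/(11.6×5.60) = 0.09236
Step 6: P(0) = 1-ρ = 0.4828
Verify: L = λW = 6.0×0.17857 = 1.0714 ✔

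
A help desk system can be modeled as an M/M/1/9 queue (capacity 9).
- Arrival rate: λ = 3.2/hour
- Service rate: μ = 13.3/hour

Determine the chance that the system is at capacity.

ρ = λ/μ = 3.2/13.3 = 0.2406
P₀ = (1-ρ)/(1-ρ^(K+1)) = (1-0.2406)/(1-0.2406^10) = 0.7594/1.0000 = 0.7594
P_K = P₀×ρ^K = 0.7594 × 0.2406^9 = 0.7594 × 0.000002702 = 0.000002052
Blocking probability = 0.0002052%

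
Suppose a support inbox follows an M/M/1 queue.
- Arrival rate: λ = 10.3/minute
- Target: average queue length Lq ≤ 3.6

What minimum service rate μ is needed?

For M/M/1: Lq = λ²/(μ(μ-λ))
Need Lq ≤ 3.6, i.e. μ(μ-λ) ≥ λ²/3.6
μ² - 10.3μ - 106.09/3.6 ≥ 0  →  μ² - 10.3μ - 29.46944 ≥ 0
Quadratic formula (positive root): μ = [λ + √(λ² + 4×29.46944)]/2
Discriminant: 106.09 + 4×29.46944 = 223.9678, √223.9678 = 14.9656
μ ≥ (10.3 + 14.9656)/2 = 12.6328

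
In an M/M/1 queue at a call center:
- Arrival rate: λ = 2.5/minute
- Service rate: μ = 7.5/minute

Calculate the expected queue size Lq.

ρ = λ/μ = 2.5/7.5 = 0.3333
For M/M/1: Lq = λ²/(μ(μ-λ))
Lq = 6.25/(7.5 × 5.00)
Lq = 0.1667 calls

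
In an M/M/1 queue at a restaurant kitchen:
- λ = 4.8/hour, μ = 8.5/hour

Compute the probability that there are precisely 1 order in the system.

ρ = λ/μ = 4.8/8.5 = 0.5647
P(n) = (1-ρ)ρⁿ
P(1) = (1-0.5647) × 0.5647^1
P(1) = 0.4353 × 0.5647
P(1) = 0.2458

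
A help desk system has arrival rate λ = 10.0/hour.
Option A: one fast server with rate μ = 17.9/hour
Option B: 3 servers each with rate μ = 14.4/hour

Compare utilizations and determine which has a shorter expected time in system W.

Option A: single server μ = 17.9 (M/M/1)
  ρ_A = 10.0/17.9 = 0.5587
  W_A = 1/(μ-λ) = 1/(17.9-10.0) = 1/7.90 = 0.1266

Option B: 3 servers μ = 14.4 (M/M/3)
  ρ_B = λ/(cμ) = 10.0/(3×14.4) = 0.2315
  Offered load a = λ/μ = cρ = 10.0/14.4 = 0.6944
  P₀ = [ Σₙ₌₀^2 aⁿ/n! + a^3/(3!(1-ρ)) ]⁻¹
  Σ = a^0/0! + a^1/1! + a^2/2! = 1.0000 + 0.69444 + 0.24113 = 1.9356
  a^3/(3!(1-ρ)) = 0.3349/(6 × 0.7685) = 0.07263
  P₀ = 1/(1.9356 + 0.07263) = 0.4980
  Lq = P₀·a^3·ρ / (3!(1-ρ)²) = 0.49796 × 0.33490 × 0.23148 / (6 × 0.59062) = 0.01089
  Wq_B = Lq/λ = 0.01089/10.0 = 0.001089
  W_B = Wq_B + 1/μ = 0.001089 + 0.06944 = 0.07053

Since W_B = 0.07053 < W_A = 0.1266, Option B (multiple servers) has the shorter time in system.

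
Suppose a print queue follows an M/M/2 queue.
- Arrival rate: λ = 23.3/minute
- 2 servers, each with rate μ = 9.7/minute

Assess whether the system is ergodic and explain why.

Stability requires ρ = λ/(cμ) < 1
ρ = 23.3/(2 × 9.7) = 23.3/19.40 = 1.2010
Since 1.2010 ≥ 1, the system is UNSTABLE.
Need c > λ/μ = 23.3/9.7 = 2.40.
Minimum servers needed: c = 3.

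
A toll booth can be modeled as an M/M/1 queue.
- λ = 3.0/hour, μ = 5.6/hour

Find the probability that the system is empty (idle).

ρ = λ/μ = 3.0/5.6 = 0.5357
P(0) = 1 - ρ = 1 - 0.5357 = 0.4643
The server is idle 46.43% of the time.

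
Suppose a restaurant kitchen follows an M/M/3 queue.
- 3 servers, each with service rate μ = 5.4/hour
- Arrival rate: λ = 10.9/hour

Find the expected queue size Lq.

Traffic intensity: ρ = λ/(cμ) = 10.9/(3×5.4) = 0.6728
Since ρ = 0.6728 < 1, system is stable.
Offered load a = λ/μ = cρ = 10.9/5.4 = 2.0185
P₀ = [ Σₙ₌₀^2 aⁿ/n! + a^3/(3!(1-ρ)) ]⁻¹
Σ = a^0/0! + a^1/1! + a^2/2! = 1.0000 + 2.0185 + 2.0372 = 5.0557
a^3/(3!(1-ρ)) = 8.2243/(6 × 0.32716) = 4.1897
P₀ = 1/(5.0557 + 4.1897) = 0.1082
Lq = P₀·a^3·ρ / (3!(1-ρ)²) = 0.10816 × 8.2243 × 0.67284 / (6 × 0.10703) = 0.9320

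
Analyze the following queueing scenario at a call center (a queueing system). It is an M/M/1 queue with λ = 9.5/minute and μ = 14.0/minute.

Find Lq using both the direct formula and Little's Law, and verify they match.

Method 1 (direct): Lq = λ²/(μ(μ-λ)) = 90.25/(14.0 × 4.50) = 1.4325

Method 2 (Little's Law):
W = 1/(μ-λ) = 1/4.50 = 0.22222
Wq = W - 1/μ = 0.22222 - 0.071429 = 0.15079
Lq = λWq = 9.5 × 0.15079 = 1.4325 ✔ (matches Method 1)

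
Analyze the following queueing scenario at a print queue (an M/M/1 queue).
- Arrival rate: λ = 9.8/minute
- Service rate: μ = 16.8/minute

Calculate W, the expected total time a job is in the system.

First, compute utilization: ρ = λ/μ = 9.8/16.8 = 0.5833
For M/M/1: W = 1/(μ-λ)
W = 1/(16.8-9.8) = 1/7.00
W = 0.1429 minutes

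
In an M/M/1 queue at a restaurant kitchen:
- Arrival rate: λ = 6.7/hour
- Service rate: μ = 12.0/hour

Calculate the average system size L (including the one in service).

ρ = λ/μ = 6.7/12.0 = 0.5583
For M/M/1: L = λ/(μ-λ)
L = 6.7/(12.0-6.7) = 6.7/5.30
L = 1.2642 orders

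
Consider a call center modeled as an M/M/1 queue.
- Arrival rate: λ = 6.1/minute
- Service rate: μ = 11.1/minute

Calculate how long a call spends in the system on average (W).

First, compute utilization: ρ = λ/μ = 6.1/11.1 = 0.5495
For M/M/1: W = 1/(μ-λ)
W = 1/(11.1-6.1) = 1/5.00
W = 0.2000 minutes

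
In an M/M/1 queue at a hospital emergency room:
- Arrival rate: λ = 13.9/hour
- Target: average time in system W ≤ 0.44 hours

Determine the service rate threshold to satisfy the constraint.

For M/M/1: W = 1/(μ-λ)
Need W ≤ 0.44, so 1/(μ-λ) ≤ 0.44
μ - λ ≥ 1/0.44 = 2.2727
μ ≥ 13.9 + 2.2727 = 16.1727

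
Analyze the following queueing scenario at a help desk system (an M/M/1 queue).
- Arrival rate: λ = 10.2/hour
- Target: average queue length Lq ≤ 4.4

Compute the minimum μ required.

For M/M/1: Lq = λ²/(μ(μ-λ))
Need Lq ≤ 4.4, i.e. μ(μ-λ) ≥ λ²/4.4
μ² - 10.2μ - 104.04/4.4 ≥ 0  →  μ² - 10.2μ - 23.645455 ≥ 0
Quadratic formula (positive root): μ = [λ + √(λ² + 4×23.645455)]/2
Discriminant: 104.04 + 4×23.645455 = 198.62182, √198.62182 = 14.09333
μ ≥ (10.2 + 14.09333)/2 = 12.1467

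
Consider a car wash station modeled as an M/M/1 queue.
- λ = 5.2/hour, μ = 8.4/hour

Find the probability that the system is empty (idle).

ρ = λ/μ = 5.2/8.4 = 0.6190
P(0) = 1 - ρ = 1 - 0.6190 = 0.3810
The server is idle 38.10% of the time.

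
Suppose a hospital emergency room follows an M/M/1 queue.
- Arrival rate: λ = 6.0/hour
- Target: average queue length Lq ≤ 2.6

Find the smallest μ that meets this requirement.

For M/M/1: Lq = λ²/(μ(μ-λ))
Need Lq ≤ 2.6, i.e. μ(μ-λ) ≥ λ²/2.6
μ² - 6.0μ - 36.00/2.6 ≥ 0  →  μ² - 6.0μ - 13.84615 ≥ 0
Quadratic formula (positive root): μ = [λ + √(λ² + 4×13.84615)]/2
Discriminant: 36.00 + 4×13.84615 = 91.3846, √91.3846 = 9.55953
μ ≥ (6.0 + 9.55953)/2 = 7.7798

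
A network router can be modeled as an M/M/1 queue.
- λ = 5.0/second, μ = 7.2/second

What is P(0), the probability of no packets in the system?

ρ = λ/μ = 5.0/7.2 = 0.6944
P(0) = 1 - ρ = 1 - 0.6944 = 0.3056
The server is idle 30.56% of the time.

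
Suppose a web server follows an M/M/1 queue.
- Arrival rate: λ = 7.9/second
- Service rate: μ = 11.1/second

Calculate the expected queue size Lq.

ρ = λ/μ = 7.9/11.1 = 0.7117
For M/M/1: Lq = λ²/(μ(μ-λ))
Lq = 62.41/(11.1 × 3.20)
Lq = 1.7570 requests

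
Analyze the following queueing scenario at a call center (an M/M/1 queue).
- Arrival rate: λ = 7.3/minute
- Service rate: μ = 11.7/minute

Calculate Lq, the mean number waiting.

ρ = λ/μ = 7.3/11.7 = 0.6239
For M/M/1: Lq = λ²/(μ(μ-λ))
Lq = 53.29/(11.7 × 4.40)
Lq = 1.0352 calls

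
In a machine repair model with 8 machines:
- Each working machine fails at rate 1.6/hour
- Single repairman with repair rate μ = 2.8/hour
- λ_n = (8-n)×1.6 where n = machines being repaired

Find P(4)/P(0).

P(4)/P(0) = ∏_{i=0}^{4-1} λ_i/μ_{i+1}
= (8-0)×1.6/2.8 × (8-1)×1.6/2.8 × (8-2)×1.6/2.8 × (8-3)×1.6/2.8
= 179.1254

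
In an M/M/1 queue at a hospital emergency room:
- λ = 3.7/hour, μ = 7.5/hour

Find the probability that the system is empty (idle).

ρ = λ/μ = 3.7/7.5 = 0.4933
P(0) = 1 - ρ = 1 - 0.4933 = 0.5067
The server is idle 50.67% of the time.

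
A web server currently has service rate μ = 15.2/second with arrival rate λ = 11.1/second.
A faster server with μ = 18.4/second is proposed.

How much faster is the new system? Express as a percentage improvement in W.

System 1: ρ₁ = 11.1/15.2 = 0.7303, W₁ = 1/(15.2-11.1) = 0.243902
System 2: ρ₂ = 11.1/18.4 = 0.6033, W₂ = 1/(18.4-11.1) = 0.136986
Improvement: (W₁-W₂)/W₁ = (0.243902-0.136986)/0.243902 = 43.84%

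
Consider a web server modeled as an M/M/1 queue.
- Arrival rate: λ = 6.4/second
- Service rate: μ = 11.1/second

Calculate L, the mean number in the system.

ρ = λ/μ = 6.4/11.1 = 0.5766
For M/M/1: L = λ/(μ-λ)
L = 6.4/(11.1-6.4) = 6.4/4.70
L = 1.3617 requests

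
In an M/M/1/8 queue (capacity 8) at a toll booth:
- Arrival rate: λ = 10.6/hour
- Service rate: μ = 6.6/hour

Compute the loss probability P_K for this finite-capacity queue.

ρ = λ/μ = 10.6/6.6 = 1.60606
P₀ = (1-ρ)/(1-ρ^(K+1)) = (1-1.60606)/(1-1.60606^9) = -0.6061/-70.0978 = 0.008646
P_K = P₀×ρ^K = 0.008646 × 1.60606^8 = 0.008646 × 44.2684 = 0.3827
Blocking probability = 38.27%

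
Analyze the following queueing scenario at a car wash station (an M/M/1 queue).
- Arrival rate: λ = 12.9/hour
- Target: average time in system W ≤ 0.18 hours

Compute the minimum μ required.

For M/M/1: W = 1/(μ-λ)
Need W ≤ 0.18, so 1/(μ-λ) ≤ 0.18
μ - λ ≥ 1/0.18 = 5.5556
μ ≥ 12.9 + 5.5556 = 18.4556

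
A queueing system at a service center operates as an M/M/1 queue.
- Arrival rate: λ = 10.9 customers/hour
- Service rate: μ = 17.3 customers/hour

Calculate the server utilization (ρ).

Server utilization: ρ = λ/μ
ρ = 10.9/17.3 = 0.6301
The server is busy 63.01% of the time.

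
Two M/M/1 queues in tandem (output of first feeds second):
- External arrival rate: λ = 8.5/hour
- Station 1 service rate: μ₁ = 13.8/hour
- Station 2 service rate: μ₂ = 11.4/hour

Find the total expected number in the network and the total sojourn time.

By Jackson's theorem, each station behaves as independent M/M/1.
Station 1: ρ₁ = 8.5/13.8 = 0.6159, L₁ = ρ₁/(1-ρ₁) = λ/(μ₁-λ) = 8.5/5.30 = 1.6038
Station 2: ρ₂ = 8.5/11.4 = 0.7456, L₂ = ρ₂/(1-ρ₂) = λ/(μ₂-λ) = 8.5/2.90 = 2.9310
Total: L = L₁ + L₂ = 1.6038 + 2.9310 = 4.5348
W = L/λ = 4.5348/8.5 = 0.5335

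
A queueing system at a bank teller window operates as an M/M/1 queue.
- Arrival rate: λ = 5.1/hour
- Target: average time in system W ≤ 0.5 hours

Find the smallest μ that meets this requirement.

For M/M/1: W = 1/(μ-λ)
Need W ≤ 0.5, so 1/(μ-λ) ≤ 0.5
μ - λ ≥ 1/0.5 = 2.0000
μ ≥ 5.1 + 2.0000 = 7.1000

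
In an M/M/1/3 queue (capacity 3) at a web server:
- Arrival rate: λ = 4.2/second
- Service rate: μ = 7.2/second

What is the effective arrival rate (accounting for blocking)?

ρ = λ/μ = 4.2/7.2 = 0.58333
P₀ = (1-ρ)/(1-ρ^(K+1)) = (1-0.58333)/(1-0.58333^4) = 0.41667/0.88421 = 0.4712
P_K = P₀×ρ^K = 0.471232 × 0.58333^3 = 0.471232 × 0.198492 = 0.09354
λ_eff = λ(1-P_K) = 4.2 × (1 - 0.09354) = 4.2 × 0.90646 = 3.8071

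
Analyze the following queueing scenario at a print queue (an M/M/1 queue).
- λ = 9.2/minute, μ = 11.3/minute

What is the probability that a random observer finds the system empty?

ρ = λ/μ = 9.2/11.3 = 0.8142
P(0) = 1 - ρ = 1 - 0.8142 = 0.1858
The server is idle 18.58% of the time.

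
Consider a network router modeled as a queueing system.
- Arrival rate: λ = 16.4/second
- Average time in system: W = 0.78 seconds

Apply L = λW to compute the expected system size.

Little's Law: L = λW
L = 16.4 × 0.78 = 12.7920 packets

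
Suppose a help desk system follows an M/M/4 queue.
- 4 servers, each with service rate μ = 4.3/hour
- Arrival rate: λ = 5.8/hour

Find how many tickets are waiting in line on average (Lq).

Traffic intensity: ρ = λ/(cμ) = 5.8/(4×4.3) = 0.3372
Since ρ = 0.3372 < 1, system is stable.
Offered load a = λ/μ = cρ = 5.8/4.3 = 1.3488
P₀ = [ Σₙ₌₀^3 aⁿ/n! + a^4/(4!(1-ρ)) ]⁻¹
Σ = a^0/0! + a^1/1! + a^2/2! + a^3/3! = 1.0000 + 1.3488 + 0.9097 + 0.4090 = 3.6675
a^4/(4!(1-ρ)) = 3.3101/(24 × 0.6628) = 0.2081
P₀ = 1/(3.6675 + 0.2081) = 0.2580
Lq = P₀·a^4·ρ / (4!(1-ρ)²) = 0.25802 × 3.3101 × 0.33721 / (24 × 0.43929) = 0.02732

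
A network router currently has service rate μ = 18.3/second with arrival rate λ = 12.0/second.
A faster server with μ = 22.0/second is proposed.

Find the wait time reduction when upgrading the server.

System 1: ρ₁ = 12.0/18.3 = 0.6557, W₁ = 1/(18.3-12.0) = 0.15873
System 2: ρ₂ = 12.0/22.0 = 0.5455, W₂ = 1/(22.0-12.0) = 0.10000
Improvement: (W₁-W₂)/W₁ = (0.15873-0.10000)/0.15873 = 37.00%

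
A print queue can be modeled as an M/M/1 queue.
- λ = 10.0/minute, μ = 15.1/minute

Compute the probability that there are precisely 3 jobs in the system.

ρ = λ/μ = 10.0/15.1 = 0.66225
P(n) = (1-ρ)ρⁿ
P(3) = (1-0.66225) × 0.66225^3
P(3) = 0.33775 × 0.29045
P(3) = 0.09810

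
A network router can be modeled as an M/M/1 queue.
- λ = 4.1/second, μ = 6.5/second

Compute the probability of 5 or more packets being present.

ρ = λ/μ = 4.1/6.5 = 0.63077
P(N ≥ n) = ρⁿ
P(N ≥ 5) = 0.63077^5
P(N ≥ 5) = 0.09985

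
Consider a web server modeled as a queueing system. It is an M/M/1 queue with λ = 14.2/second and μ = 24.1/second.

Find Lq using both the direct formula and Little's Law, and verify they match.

Method 1 (direct): Lq = λ²/(μ(μ-λ)) = 201.64/(24.1 × 9.90) = 0.8451

Method 2 (Little's Law):
W = 1/(μ-λ) = 1/9.90 = 0.10101
Wq = W - 1/μ = 0.10101 - 0.041494 = 0.059516
Lq = λWq = 14.2 × 0.059516 = 0.8451 ✔ (matches Method 1)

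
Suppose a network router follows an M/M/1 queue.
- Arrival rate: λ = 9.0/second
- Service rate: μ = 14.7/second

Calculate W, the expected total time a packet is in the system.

First, compute utilization: ρ = λ/μ = 9.0/14.7 = 0.6122
For M/M/1: W = 1/(μ-λ)
W = 1/(14.7-9.0) = 1/5.70
W = 0.1754 seconds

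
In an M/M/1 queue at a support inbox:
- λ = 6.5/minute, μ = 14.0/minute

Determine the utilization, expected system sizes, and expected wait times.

Step 1: ρ = λ/μ = 6.5/14.0 = 0.4643
Step 2: L = λ/(μ-λ) = 6.5/7.50 = 0.8667
Step 3: Lq = λ²/(μ(μ-λ)) = 42.25/(14.0×7.50) = 0.4024
Step 4: W = 1/(μ-λ) = 1/7.50 = 0.133333
Step 5: Wq = λ/(μ(μ-λ)) = 6.5/(14.0×7.50) = 0.06190
Step 6: P(0) = 1-ρ = 0.5357
Verify: L = λW = 6.5×0.133333 = 0.8667 ✔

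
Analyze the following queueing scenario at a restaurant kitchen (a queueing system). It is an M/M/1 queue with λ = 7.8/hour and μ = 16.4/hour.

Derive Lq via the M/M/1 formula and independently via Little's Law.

Method 1 (direct): Lq = λ²/(μ(μ-λ)) = 60.84/(16.4 × 8.60) = 0.4314

Method 2 (Little's Law):
W = 1/(μ-λ) = 1/8.60 = 0.116279
Wq = W - 1/μ = 0.116279 - 0.0609756 = 0.055303
Lq = λWq = 7.8 × 0.055303 = 0.4314 ✔ (matches Method 1)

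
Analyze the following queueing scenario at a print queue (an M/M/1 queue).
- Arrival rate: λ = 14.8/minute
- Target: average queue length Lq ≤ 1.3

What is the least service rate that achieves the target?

For M/M/1: Lq = λ²/(μ(μ-λ))
Need Lq ≤ 1.3, i.e. μ(μ-λ) ≥ λ²/1.3
μ² - 14.8μ - 219.04/1.3 ≥ 0  →  μ² - 14.8μ - 168.4923 ≥ 0
Quadratic formula (positive root): μ = [λ + √(λ² + 4×168.4923)]/2
Discriminant: 219.04 + 4×168.4923 = 893.0092, √893.0092 = 29.88326
μ ≥ (14.8 + 29.88326)/2 = 22.3416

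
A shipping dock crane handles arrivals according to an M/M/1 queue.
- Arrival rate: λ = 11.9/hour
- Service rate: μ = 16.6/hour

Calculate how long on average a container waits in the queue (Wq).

First, compute utilization: ρ = λ/μ = 11.9/16.6 = 0.7169
For M/M/1: Wq = λ/(μ(μ-λ))
Wq = 11.9/(16.6 × (16.6-11.9))
Wq = 11.9/(16.6 × 4.70)
Wq = 0.1525 hours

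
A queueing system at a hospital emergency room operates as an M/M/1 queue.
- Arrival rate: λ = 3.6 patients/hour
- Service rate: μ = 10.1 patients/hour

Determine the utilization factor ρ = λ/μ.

Server utilization: ρ = λ/μ
ρ = 3.6/10.1 = 0.3564
The server is busy 35.64% of the time.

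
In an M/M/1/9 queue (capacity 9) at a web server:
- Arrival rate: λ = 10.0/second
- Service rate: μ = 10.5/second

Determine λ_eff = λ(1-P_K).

ρ = λ/μ = 10.0/10.5 = 0.95238
P₀ = (1-ρ)/(1-ρ^(K+1)) = (1-0.95238)/(1-0.95238^10) = 0.04762/0.3861 = 0.1233
P_K = P₀×ρ^K = 0.12334 × 0.95238^9 = 0.12334 × 0.64460 = 0.07950
λ_eff = λ(1-P_K) = 10.0 × (1 - 0.07950) = 10.0 × 0.9205 = 9.2050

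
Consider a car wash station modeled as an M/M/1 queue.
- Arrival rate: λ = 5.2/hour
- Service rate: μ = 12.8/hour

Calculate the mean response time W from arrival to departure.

First, compute utilization: ρ = λ/μ = 5.2/12.8 = 0.4062
For M/M/1: W = 1/(μ-λ)
W = 1/(12.8-5.2) = 1/7.60
W = 0.1316 hours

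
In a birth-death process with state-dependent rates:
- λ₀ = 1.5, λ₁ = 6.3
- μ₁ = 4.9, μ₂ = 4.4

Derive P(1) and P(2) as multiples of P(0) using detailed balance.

Balance equations:
State 0: λ₀P₀ = μ₁P₁ → P₁ = (λ₀/μ₁)P₀ = (1.5/4.9)P₀ = 0.3061P₀
State 1: P₂ = (λ₀λ₁)/(μ₁μ₂)P₀ = (1.5×6.3)/(4.9×4.4)P₀ = 0.4383P₀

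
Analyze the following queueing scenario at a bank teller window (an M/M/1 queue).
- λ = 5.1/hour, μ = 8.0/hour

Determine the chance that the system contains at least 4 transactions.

ρ = λ/μ = 5.1/8.0 = 0.6375
P(N ≥ n) = ρⁿ
P(N ≥ 4) = 0.6375^4
P(N ≥ 4) = 0.1652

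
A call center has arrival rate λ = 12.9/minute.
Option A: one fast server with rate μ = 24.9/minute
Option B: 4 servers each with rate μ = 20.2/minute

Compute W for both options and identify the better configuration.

Option A: single server μ = 24.9 (M/M/1)
  ρ_A = 12.9/24.9 = 0.5181
  W_A = 1/(μ-λ) = 1/(24.9-12.9) = 1/12.00 = 0.08333

Option B: 4 servers μ = 20.2 (M/M/4)
  ρ_B = λ/(cμ) = 12.9/(4×20.2) = 0.1597
  Offered load a = λ/μ = cρ = 12.9/20.2 = 0.6386
  P₀ = [ Σₙ₌₀^3 aⁿ/n! + a^4/(4!(1-ρ)) ]⁻¹
  Σ = a^0/0! + a^1/1! + a^2/2! + a^3/3! = 1.0000 + 0.6386 + 0.2039 + 0.04341 = 1.8859
  a^4/(4!(1-ρ)) = 0.16632/(24 × 0.84035) = 0.008247
  P₀ = 1/(1.8859 + 0.008247) = 0.5279
  Lq = P₀·a^4·ρ / (4!(1-ρ)²) = 0.52793 × 0.16632 × 0.15965 / (24 × 0.70618) = 0.0008271
  Wq_B = Lq/λ = 0.00082715/12.9 = 0.000064120
  W_B = Wq_B + 1/μ = 0.000064120 + 0.049505 = 0.04957

Since W_B = 0.04957 < W_A = 0.08333, Option B (multiple servers) has the shorter time in system.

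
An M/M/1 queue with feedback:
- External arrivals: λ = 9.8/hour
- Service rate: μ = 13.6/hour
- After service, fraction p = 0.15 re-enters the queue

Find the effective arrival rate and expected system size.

Effective arrival rate: λ_eff = λ/(1-p) = 9.8/(1-0.15) = 9.8/0.85 = 11.52941
ρ = λ_eff/μ = 11.52941/13.6 = 0.847751
L = ρ/(1-ρ) = 0.847751/(1-0.847751) = 5.5682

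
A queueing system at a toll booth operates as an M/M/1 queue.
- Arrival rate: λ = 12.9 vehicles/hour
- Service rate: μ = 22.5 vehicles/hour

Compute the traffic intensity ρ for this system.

Server utilization: ρ = λ/μ
ρ = 12.9/22.5 = 0.5733
The server is busy 57.33% of the time.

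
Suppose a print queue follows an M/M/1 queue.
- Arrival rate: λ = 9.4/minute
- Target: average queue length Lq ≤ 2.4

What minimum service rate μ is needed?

For M/M/1: Lq = λ²/(μ(μ-λ))
Need Lq ≤ 2.4, i.e. μ(μ-λ) ≥ λ²/2.4
μ² - 9.4μ - 88.36/2.4 ≥ 0  →  μ² - 9.4μ - 36.81667 ≥ 0
Quadratic formula (positive root): μ = [λ + √(λ² + 4×36.81667)]/2
Discriminant: 88.36 + 4×36.81667 = 235.6267, √235.6267 = 15.35014
μ ≥ (9.4 + 15.35014)/2 = 12.3751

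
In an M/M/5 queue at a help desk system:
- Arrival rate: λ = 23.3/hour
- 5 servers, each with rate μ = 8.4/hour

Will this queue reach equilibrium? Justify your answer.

Stability requires ρ = λ/(cμ) < 1
ρ = 23.3/(5 × 8.4) = 23.3/42.00 = 0.5548
Since 0.5548 < 1, the system is STABLE.
The servers are busy 55.48% of the time.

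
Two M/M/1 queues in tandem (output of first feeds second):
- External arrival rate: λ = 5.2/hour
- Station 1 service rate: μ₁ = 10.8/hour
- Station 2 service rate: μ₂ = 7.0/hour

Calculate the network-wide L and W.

By Jackson's theorem, each station behaves as independent M/M/1.
Station 1: ρ₁ = 5.2/10.8 = 0.4815, L₁ = ρ₁/(1-ρ₁) = λ/(μ₁-λ) = 5.2/5.60 = 0.9286
Station 2: ρ₂ = 5.2/7.0 = 0.7429, L₂ = ρ₂/(1-ρ₂) = λ/(μ₂-λ) = 5.2/1.80 = 2.8889
Total: L = L₁ + L₂ = 0.9286 + 2.8889 = 3.8175
W = L/λ = 3.8175/5.2 = 0.7341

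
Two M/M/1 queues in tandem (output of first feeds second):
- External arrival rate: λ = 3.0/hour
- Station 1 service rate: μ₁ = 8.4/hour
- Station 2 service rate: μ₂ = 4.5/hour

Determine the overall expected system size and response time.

By Jackson's theorem, each station behaves as independent M/M/1.
Station 1: ρ₁ = 3.0/8.4 = 0.3571, L₁ = ρ₁/(1-ρ₁) = λ/(μ₁-λ) = 3.0/5.40 = 0.5556
Station 2: ρ₂ = 3.0/4.5 = 0.6667, L₂ = ρ₂/(1-ρ₂) = λ/(μ₂-λ) = 3.0/1.50 = 2.0000
Total: L = L₁ + L₂ = 0.5556 + 2.0000 = 2.5556
W = L/λ = 2.5556/3.0 = 0.8519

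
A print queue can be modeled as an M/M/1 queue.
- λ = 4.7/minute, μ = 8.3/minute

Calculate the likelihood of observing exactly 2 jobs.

ρ = λ/μ = 4.7/8.3 = 0.5663
P(n) = (1-ρ)ρⁿ
P(2) = (1-0.5663) × 0.5663^2
P(2) = 0.4337 × 0.3207
P(2) = 0.1391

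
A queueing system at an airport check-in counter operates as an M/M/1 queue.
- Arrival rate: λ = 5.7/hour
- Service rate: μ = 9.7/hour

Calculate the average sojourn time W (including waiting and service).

First, compute utilization: ρ = λ/μ = 5.7/9.7 = 0.5876
For M/M/1: W = 1/(μ-λ)
W = 1/(9.7-5.7) = 1/4.00
W = 0.2500 hours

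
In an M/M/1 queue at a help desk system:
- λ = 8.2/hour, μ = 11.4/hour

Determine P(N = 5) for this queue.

ρ = λ/μ = 8.2/11.4 = 0.7193
P(n) = (1-ρ)ρⁿ
P(5) = (1-0.7193) × 0.7193^5
P(5) = 0.28070 × 0.19255
P(5) = 0.05405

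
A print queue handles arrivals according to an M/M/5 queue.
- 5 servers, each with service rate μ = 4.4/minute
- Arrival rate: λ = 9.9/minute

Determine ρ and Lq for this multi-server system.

Traffic intensity: ρ = λ/(cμ) = 9.9/(5×4.4) = 0.4500
Since ρ = 0.4500 < 1, system is stable.
Offered load a = λ/μ = cρ = 9.9/4.4 = 2.2500
P₀ = [ Σₙ₌₀^4 aⁿ/n! + a^5/(5!(1-ρ)) ]⁻¹
Σ = a^0/0! + a^1/1! + a^2/2! + a^3/3! + a^4/4! = 1.00000 + 2.25000 + 2.53125 + 1.89844 + 1.06787 = 8.7476
a^5/(5!(1-ρ)) = 57.6650/(120 × 0.5500) = 0.8737
P₀ = 1/(8.7476 + 0.8737) = 0.1039
Lq = P₀·a^5·ρ / (5!(1-ρ)²) = 0.10394 × 57.6650 × 0.45000 / (120 × 0.30250) = 0.07430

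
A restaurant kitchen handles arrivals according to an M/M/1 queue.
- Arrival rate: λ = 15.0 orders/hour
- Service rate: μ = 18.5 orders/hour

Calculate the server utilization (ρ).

Server utilization: ρ = λ/μ
ρ = 15.0/18.5 = 0.8108
The server is busy 81.08% of the time.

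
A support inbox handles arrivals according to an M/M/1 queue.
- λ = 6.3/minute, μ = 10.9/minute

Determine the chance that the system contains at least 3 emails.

ρ = λ/μ = 6.3/10.9 = 0.5780
P(N ≥ n) = ρⁿ
P(N ≥ 3) = 0.5780^3
P(N ≥ 3) = 0.1931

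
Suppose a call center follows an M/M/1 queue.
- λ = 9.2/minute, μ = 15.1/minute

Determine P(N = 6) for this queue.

ρ = λ/μ = 9.2/15.1 = 0.6093
P(n) = (1-ρ)ρⁿ
P(6) = (1-0.6093) × 0.6093^6
P(6) = 0.3907 × 0.05117
P(6) = 0.01999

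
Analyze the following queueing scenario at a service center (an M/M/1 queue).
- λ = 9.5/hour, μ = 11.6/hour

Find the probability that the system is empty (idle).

ρ = λ/μ = 9.5/11.6 = 0.8190
P(0) = 1 - ρ = 1 - 0.8190 = 0.1810
The server is idle 18.10% of the time.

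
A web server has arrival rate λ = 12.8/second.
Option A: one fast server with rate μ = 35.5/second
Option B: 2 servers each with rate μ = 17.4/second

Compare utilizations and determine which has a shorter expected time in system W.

Option A: single server μ = 35.5 (M/M/1)
  ρ_A = 12.8/35.5 = 0.3606
  W_A = 1/(μ-λ) = 1/(35.5-12.8) = 1/22.70 = 0.04405

Option B: 2 servers μ = 17.4 (M/M/2)
  ρ_B = λ/(cμ) = 12.8/(2×17.4) = 0.3678
  Offered load a = λ/μ = cρ = 12.8/17.4 = 0.7356
  P₀ = [ Σₙ₌₀^1 aⁿ/n! + a^2/(2!(1-ρ)) ]⁻¹
  Σ = a^0/0! + a^1/1! = 1.0000 + 0.7356 = 1.7356
  a^2/(2!(1-ρ)) = 0.5412/(2 × 0.6322) = 0.4280
  P₀ = 1/(1.7356 + 0.4280) = 0.4622
  Lq = P₀·a^2·ρ / (2!(1-ρ)²) = 0.4622 × 0.5412 × 0.3678 / (2 × 0.3997) = 0.1151
  Wq_B = Lq/λ = 0.1151/12.8 = 0.008992
  W_B = Wq_B + 1/μ = 0.008992 + 0.05747 = 0.06646

Since W_A = 0.04405 < W_B = 0.06646, Option A (single fast server) has the shorter time in system.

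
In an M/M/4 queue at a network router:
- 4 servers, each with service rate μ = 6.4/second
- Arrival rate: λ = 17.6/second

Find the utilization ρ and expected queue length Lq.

Traffic intensity: ρ = λ/(cμ) = 17.6/(4×6.4) = 0.6875
Since ρ = 0.6875 < 1, system is stable.
Offered load a = λ/μ = cρ = 17.6/6.4 = 2.7500
P₀ = [ Σₙ₌₀^3 aⁿ/n! + a^4/(4!(1-ρ)) ]⁻¹
Σ = a^0/0! + a^1/1! + a^2/2! + a^3/3! = 1.00000 + 2.75000 + 3.78125 + 3.46615 = 10.9974
a^4/(4!(1-ρ)) = 57.1914/(24 × 0.3125) = 7.6255
P₀ = 1/(10.9974 + 7.6255) = 0.05370
Lq = P₀·a^4·ρ / (4!(1-ρ)²) = 0.05370 × 57.1914 × 0.6875 / (24 × 0.09766) = 0.9008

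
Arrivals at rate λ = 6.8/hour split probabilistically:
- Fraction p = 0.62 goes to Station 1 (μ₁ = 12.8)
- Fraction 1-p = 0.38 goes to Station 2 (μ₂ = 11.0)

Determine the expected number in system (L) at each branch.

Effective rates: λ₁ = 6.8×0.62 = 4.216, λ₂ = 6.8×0.38 = 2.584
Station 1: ρ₁ = 4.216/12.8 = 0.32937, L₁ = ρ₁/(1-ρ₁) = 0.32937/(1-0.32937) = 0.4911
Station 2: ρ₂ = 2.584/11.0 = 0.2349, L₂ = ρ₂/(1-ρ₂) = 0.2349/(1-0.2349) = 0.3070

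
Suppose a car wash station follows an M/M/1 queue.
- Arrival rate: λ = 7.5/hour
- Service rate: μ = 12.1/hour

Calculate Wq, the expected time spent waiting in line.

First, compute utilization: ρ = λ/μ = 7.5/12.1 = 0.6198
For M/M/1: Wq = λ/(μ(μ-λ))
Wq = 7.5/(12.1 × (12.1-7.5))
Wq = 7.5/(12.1 × 4.60)
Wq = 0.1347 hours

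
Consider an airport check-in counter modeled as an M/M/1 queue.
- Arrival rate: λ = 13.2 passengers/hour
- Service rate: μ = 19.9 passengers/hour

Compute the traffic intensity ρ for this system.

Server utilization: ρ = λ/μ
ρ = 13.2/19.9 = 0.6633
The server is busy 66.33% of the time.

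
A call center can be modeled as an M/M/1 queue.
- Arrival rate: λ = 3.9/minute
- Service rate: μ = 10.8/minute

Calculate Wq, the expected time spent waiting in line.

First, compute utilization: ρ = λ/μ = 3.9/10.8 = 0.3611
For M/M/1: Wq = λ/(μ(μ-λ))
Wq = 3.9/(10.8 × (10.8-3.9))
Wq = 3.9/(10.8 × 6.90)
Wq = 0.05233 minutes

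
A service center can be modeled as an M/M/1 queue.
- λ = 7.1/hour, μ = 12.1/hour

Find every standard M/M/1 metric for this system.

Step 1: ρ = λ/μ = 7.1/12.1 = 0.5868
Step 2: L = λ/(μ-λ) = 7.1/5.00 = 1.4200
Step 3: Lq = λ²/(μ(μ-λ)) = 50.41/(12.1×5.00) = 0.8332
Step 4: W = 1/(μ-λ) = 1/5.00 = 0.2000
Step 5: Wq = λ/(μ(μ-λ)) = 7.1/(12.1×5.00) = 0.1174
Step 6: P(0) = 1-ρ = 0.4132
Verify: L = λW = 7.1×0.2000 = 1.4200 ✔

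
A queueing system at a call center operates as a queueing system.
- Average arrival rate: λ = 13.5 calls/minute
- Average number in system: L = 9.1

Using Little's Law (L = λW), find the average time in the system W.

Little's Law: L = λW, so W = L/λ
W = 9.1/13.5 = 0.6741 minutes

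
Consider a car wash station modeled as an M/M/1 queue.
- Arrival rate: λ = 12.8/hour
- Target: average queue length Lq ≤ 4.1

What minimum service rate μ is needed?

For M/M/1: Lq = λ²/(μ(μ-λ))
Need Lq ≤ 4.1, i.e. μ(μ-λ) ≥ λ²/4.1
μ² - 12.8μ - 163.84/4.1 ≥ 0  →  μ² - 12.8μ - 39.96098 ≥ 0
Quadratic formula (positive root): μ = [λ + √(λ² + 4×39.96098)]/2
Discriminant: 163.84 + 4×39.96098 = 323.6839, √323.6839 = 17.9912
μ ≥ (12.8 + 17.9912)/2 = 15.3956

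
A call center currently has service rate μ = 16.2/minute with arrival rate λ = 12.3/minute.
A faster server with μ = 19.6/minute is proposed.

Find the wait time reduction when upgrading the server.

System 1: ρ₁ = 12.3/16.2 = 0.7593, W₁ = 1/(16.2-12.3) = 0.256410
System 2: ρ₂ = 12.3/19.6 = 0.6276, W₂ = 1/(19.6-12.3) = 0.136986
Improvement: (W₁-W₂)/W₁ = (0.256410-0.136986)/0.256410 = 46.58%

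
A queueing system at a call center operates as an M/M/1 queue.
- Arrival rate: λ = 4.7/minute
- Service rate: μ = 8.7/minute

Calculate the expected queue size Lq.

ρ = λ/μ = 4.7/8.7 = 0.5402
For M/M/1: Lq = λ²/(μ(μ-λ))
Lq = 22.09/(8.7 × 4.00)
Lq = 0.6348 calls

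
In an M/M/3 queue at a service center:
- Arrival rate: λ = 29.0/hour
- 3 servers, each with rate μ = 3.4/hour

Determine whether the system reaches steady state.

Stability requires ρ = λ/(cμ) < 1
ρ = 29.0/(3 × 3.4) = 29.0/10.20 = 2.8431
Since 2.8431 ≥ 1, the system is UNSTABLE.
Need c > λ/μ = 29.0/3.4 = 8.53.
Minimum servers needed: c = 9.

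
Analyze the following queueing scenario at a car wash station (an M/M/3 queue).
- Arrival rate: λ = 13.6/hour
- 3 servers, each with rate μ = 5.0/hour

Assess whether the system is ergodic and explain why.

Stability requires ρ = λ/(cμ) < 1
ρ = 13.6/(3 × 5.0) = 13.6/15.00 = 0.9067
Since 0.9067 < 1, the system is STABLE.
The servers are busy 90.67% of the time.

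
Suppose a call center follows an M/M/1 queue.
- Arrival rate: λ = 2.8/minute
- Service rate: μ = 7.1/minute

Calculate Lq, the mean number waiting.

ρ = λ/μ = 2.8/7.1 = 0.3944
For M/M/1: Lq = λ²/(μ(μ-λ))
Lq = 7.84/(7.1 × 4.30)
Lq = 0.2568 calls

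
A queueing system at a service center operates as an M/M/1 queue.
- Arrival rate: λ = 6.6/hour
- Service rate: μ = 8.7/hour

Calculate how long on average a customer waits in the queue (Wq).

First, compute utilization: ρ = λ/μ = 6.6/8.7 = 0.7586
For M/M/1: Wq = λ/(μ(μ-λ))
Wq = 6.6/(8.7 × (8.7-6.6))
Wq = 6.6/(8.7 × 2.10)
Wq = 0.3612 hours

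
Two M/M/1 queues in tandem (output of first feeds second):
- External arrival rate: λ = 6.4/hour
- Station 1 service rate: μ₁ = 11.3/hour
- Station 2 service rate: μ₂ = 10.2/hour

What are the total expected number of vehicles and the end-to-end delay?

By Jackson's theorem, each station behaves as independent M/M/1.
Station 1: ρ₁ = 6.4/11.3 = 0.5664, L₁ = ρ₁/(1-ρ₁) = λ/(μ₁-λ) = 6.4/4.90 = 1.3061
Station 2: ρ₂ = 6.4/10.2 = 0.6275, L₂ = ρ₂/(1-ρ₂) = λ/(μ₂-λ) = 6.4/3.80 = 1.6842
Total: L = L₁ + L₂ = 1.3061 + 1.6842 = 2.9903
W = L/λ = 2.9903/6.4 = 0.4672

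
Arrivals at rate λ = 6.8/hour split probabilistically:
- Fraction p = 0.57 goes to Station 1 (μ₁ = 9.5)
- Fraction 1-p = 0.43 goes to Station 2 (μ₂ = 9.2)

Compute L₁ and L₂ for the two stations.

Effective rates: λ₁ = 6.8×0.57 = 3.876, λ₂ = 6.8×0.43 = 2.924
Station 1: ρ₁ = 3.876/9.5 = 0.4080, L₁ = ρ₁/(1-ρ₁) = 0.4080/(1-0.4080) = 0.6892
Station 2: ρ₂ = 2.924/9.2 = 0.31783, L₂ = ρ₂/(1-ρ₂) = 0.31783/(1-0.31783) = 0.4659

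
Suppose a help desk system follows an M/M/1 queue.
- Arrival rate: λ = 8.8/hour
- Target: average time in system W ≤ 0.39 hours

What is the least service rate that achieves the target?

For M/M/1: W = 1/(μ-λ)
Need W ≤ 0.39, so 1/(μ-λ) ≤ 0.39
μ - λ ≥ 1/0.39 = 2.5641
μ ≥ 8.8 + 2.5641 = 11.3641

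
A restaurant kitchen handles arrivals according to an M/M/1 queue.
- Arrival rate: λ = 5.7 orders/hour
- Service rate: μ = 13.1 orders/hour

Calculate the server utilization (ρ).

Server utilization: ρ = λ/μ
ρ = 5.7/13.1 = 0.4351
The server is busy 43.51% of the time.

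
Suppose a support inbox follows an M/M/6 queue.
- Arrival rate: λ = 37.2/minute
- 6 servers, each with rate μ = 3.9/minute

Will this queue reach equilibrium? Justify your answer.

Stability requires ρ = λ/(cμ) < 1
ρ = 37.2/(6 × 3.9) = 37.2/23.40 = 1.5897
Since 1.5897 ≥ 1, the system is UNSTABLE.
Need c > λ/μ = 37.2/3.9 = 9.54.
Minimum servers needed: c = 10.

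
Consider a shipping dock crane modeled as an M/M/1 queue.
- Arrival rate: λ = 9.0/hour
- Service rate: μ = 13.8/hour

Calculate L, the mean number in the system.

ρ = λ/μ = 9.0/13.8 = 0.6522
For M/M/1: L = λ/(μ-λ)
L = 9.0/(13.8-9.0) = 9.0/4.80
L = 1.8750 containers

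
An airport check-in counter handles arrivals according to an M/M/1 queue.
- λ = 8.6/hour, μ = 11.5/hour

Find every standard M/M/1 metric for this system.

Step 1: ρ = λ/μ = 8.6/11.5 = 0.7478
Step 2: L = λ/(μ-λ) = 8.6/2.90 = 2.9655
Step 3: Lq = λ²/(μ(μ-λ)) = 73.96/(11.5×2.90) = 2.2177
Step 4: W = 1/(μ-λ) = 1/2.90 = 0.34483
Step 5: Wq = λ/(μ(μ-λ)) = 8.6/(11.5×2.90) = 0.2579
Step 6: P(0) = 1-ρ = 0.2522
Verify: L = λW = 8.6×0.34483 = 2.9655 ✔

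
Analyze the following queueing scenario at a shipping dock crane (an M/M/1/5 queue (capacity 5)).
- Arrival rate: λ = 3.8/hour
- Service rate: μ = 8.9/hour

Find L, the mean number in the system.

ρ = λ/μ = 3.8/8.9 = 0.42697
P₀ = (1-ρ)/(1-ρ^(K+1)) = (1-0.42697)/(1-0.42697^6) = 0.5730/0.9939 = 0.5765
P_K = P₀×ρ^K = 0.5765 × 0.42697^5 = 0.5765 × 0.01419 = 0.008181
L = ρ[1 - (K+1)ρ^K + Kρ^(K+1)] / [(1-ρ)(1-ρ^(K+1))]
L = 0.42697 × (1 - 6×0.01419 + 5×0.006059) / ((1 - 0.42697) × (1 - 0.006059)) = 0.7085 containers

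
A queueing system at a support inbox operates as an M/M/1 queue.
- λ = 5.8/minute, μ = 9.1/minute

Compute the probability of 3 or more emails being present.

ρ = λ/μ = 5.8/9.1 = 0.63736
P(N ≥ n) = ρⁿ
P(N ≥ 3) = 0.63736^3
P(N ≥ 3) = 0.2589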